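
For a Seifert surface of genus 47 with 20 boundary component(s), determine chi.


chi = 2 - 2g - b
= 2 - 2*47 - 20
= 2 - 94 - 20 = -112

-112


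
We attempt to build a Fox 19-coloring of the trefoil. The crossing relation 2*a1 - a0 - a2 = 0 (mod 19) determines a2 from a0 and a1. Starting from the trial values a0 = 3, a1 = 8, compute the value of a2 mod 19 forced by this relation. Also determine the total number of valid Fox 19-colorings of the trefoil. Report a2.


Step 1: Apply the given crossing relation 2*a1 - a0 - a2 = 0 (mod 19).
  a2 = 2*a1 - a0 mod 19
  a2 = 2*8 - 3 mod 19
  a2 = 16 - 3 mod 19
  a2 = 13 mod 19 = 13
Step 2: The trefoil has determinant 3.
  Number of Fox p-colorings (p prime) is p^2 if p = 3, else p.
  Since 19 does not divide 3, only trivial (constant) colorings exist.
  (So the trial a0 = 3, a1 = 8 with a0 != a1 does NOT extend to a valid coloring of the whole trefoil: the other two crossing relations require 3*(a1 - a0) = 0 (mod 19), which fails.)
  Total colorings = 19
Step 3: a2 = 13, total Fox 19-colorings = 19

13


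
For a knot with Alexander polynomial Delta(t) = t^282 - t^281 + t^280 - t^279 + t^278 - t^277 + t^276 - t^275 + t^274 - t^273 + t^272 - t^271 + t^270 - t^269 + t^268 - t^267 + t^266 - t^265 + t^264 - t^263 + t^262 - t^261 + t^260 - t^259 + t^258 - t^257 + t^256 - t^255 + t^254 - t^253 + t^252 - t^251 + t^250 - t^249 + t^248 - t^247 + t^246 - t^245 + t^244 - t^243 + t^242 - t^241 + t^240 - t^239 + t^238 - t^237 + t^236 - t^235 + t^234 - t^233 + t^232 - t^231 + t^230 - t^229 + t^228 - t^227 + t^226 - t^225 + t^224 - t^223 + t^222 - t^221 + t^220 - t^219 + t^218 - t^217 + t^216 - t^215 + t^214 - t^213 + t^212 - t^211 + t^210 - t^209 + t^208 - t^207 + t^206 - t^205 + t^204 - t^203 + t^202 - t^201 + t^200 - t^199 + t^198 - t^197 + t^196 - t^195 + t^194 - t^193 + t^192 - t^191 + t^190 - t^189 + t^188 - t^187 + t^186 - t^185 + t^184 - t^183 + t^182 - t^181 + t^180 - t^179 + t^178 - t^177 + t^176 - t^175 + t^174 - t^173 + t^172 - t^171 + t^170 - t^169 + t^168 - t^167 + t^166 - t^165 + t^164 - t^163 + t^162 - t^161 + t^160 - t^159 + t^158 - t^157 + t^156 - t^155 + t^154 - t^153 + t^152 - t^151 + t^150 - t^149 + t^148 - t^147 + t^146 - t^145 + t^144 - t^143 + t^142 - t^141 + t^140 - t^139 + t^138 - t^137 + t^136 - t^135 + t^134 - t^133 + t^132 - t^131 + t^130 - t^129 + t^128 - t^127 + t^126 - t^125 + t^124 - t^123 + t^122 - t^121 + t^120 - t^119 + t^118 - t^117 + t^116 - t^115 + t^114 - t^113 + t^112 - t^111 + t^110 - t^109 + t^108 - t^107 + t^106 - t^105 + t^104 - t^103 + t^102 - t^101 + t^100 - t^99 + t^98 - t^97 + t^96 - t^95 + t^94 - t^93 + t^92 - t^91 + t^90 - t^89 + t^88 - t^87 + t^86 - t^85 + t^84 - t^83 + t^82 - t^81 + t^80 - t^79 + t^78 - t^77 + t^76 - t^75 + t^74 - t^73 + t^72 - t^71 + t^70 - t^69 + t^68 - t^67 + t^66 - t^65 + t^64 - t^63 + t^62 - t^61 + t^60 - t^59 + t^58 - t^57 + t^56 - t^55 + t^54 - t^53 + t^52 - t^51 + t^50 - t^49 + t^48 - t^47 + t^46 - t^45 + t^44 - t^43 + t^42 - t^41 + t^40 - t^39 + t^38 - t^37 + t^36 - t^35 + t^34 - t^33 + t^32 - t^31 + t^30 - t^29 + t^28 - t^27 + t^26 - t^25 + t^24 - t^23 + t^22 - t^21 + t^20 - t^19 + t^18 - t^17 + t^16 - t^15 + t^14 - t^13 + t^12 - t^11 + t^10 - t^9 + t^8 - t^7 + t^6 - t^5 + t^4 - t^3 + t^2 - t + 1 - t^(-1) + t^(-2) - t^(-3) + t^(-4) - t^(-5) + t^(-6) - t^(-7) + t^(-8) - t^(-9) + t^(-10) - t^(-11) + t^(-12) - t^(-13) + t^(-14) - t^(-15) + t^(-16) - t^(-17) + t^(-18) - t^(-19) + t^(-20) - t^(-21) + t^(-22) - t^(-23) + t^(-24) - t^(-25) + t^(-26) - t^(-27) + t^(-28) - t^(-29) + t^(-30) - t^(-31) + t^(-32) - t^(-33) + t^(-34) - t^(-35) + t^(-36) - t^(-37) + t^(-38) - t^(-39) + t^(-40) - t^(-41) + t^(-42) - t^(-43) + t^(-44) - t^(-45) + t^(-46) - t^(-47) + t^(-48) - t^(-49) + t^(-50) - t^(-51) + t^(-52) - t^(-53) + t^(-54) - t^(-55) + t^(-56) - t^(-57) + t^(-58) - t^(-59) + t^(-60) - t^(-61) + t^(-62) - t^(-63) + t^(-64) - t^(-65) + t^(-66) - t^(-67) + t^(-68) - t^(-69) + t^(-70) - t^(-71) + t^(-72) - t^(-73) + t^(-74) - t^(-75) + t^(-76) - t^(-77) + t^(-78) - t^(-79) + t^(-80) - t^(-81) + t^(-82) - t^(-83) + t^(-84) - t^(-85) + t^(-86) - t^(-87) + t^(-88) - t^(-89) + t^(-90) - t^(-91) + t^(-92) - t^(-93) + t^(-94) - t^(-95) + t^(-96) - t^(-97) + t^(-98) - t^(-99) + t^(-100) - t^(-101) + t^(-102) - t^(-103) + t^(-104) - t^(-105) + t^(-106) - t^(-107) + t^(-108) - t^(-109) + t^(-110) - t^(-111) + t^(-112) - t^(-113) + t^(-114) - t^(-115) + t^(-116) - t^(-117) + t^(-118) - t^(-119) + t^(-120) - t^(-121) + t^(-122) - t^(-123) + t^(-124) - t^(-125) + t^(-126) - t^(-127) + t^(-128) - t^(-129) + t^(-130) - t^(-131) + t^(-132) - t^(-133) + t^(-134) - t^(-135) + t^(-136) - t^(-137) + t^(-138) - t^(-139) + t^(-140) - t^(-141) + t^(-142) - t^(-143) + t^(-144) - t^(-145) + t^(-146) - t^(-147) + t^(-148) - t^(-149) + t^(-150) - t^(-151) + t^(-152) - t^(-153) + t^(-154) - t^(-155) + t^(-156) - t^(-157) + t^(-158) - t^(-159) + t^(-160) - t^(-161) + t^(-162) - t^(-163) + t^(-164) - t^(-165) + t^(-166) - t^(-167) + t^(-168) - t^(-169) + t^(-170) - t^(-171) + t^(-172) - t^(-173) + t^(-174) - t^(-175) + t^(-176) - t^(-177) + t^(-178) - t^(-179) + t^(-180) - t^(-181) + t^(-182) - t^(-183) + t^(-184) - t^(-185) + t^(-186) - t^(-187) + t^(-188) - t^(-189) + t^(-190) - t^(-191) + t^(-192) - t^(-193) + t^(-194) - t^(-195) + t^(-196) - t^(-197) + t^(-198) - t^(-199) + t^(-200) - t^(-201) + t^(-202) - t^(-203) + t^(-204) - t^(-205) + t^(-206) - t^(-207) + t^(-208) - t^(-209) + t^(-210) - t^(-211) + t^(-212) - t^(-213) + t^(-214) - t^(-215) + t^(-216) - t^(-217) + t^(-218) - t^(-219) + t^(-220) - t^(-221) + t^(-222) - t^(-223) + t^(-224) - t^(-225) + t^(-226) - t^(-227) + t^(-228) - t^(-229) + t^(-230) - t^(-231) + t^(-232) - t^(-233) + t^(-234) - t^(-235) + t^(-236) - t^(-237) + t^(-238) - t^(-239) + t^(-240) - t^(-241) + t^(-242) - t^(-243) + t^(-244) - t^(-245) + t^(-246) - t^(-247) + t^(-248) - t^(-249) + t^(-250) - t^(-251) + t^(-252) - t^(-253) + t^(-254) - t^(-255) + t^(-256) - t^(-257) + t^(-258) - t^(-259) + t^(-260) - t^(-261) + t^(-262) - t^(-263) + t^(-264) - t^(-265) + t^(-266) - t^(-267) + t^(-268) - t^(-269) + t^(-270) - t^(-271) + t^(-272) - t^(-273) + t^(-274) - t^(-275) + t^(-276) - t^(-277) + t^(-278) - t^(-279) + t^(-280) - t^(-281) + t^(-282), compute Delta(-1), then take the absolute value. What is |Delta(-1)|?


Step 1: The polynomial has 565 terms with alternating signs, exponents from 282 down to -282.
Step 2: Substitute t = -1. The i-th term has coefficient (-1)^i and exponent (m-i),
  so its value is (-1)^i * (-1)^(m-i) = (-1)^m = 1 for every i.
Step 3: All 565 terms equal 1, so Delta(-1) = 565 * (1) = 565
Step 4: |Delta(-1)| = 565

565


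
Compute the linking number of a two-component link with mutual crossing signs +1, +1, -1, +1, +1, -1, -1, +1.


Step 1: Count positive crossings: 5
Step 2: Count negative crossings: 3
Step 3: Sum of signs = 5 - 3 = 2
Step 4: Linking number = sum/2 = 2/2 = 1

1


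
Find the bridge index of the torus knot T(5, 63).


The bridge number of T(p,q) is min(p,q).
min(5, 63) = 5

5


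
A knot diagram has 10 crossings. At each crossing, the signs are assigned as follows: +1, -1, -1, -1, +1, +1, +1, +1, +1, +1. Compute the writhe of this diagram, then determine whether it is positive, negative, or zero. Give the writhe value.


Step 1: Count positive crossings (+1).
Positive crossings: 7
Step 2: Count negative crossings (-1).
Negative crossings: 3
Step 3: Writhe = (positive) - (negative)
w = 7 - 3 = 4
Step 4: |w| = 4, and w is positive

4


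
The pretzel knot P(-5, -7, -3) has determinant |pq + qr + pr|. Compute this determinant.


Step 1: Compute pq + qr + pr.
pq = (-5)*(-7) = 35
qr = (-7)*(-3) = 21
pr = (-5)*(-3) = 15
pq + qr + pr = 35 + 21 + 15 = 71
Step 2: Take absolute value.
det(P(-5,-7,-3)) = |71| = 71

71


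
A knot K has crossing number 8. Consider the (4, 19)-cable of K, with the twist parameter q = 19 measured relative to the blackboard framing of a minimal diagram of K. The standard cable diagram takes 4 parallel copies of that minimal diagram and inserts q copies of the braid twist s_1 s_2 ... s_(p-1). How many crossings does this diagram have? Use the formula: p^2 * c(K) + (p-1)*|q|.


Step 1: Each of the c(K) crossings of the companion diagram becomes p*p = p^2 crossings among the p parallel strands, and each of the |q| twists s_1 s_2 ... s_(p-1) adds (p-1) crossings.
  Crossings = p^2 * c(K) + (p-1)*|q|
Step 2: = 4^2 * 8 + (4-1)*19
Step 3: = 16*8 + 3*19
Step 4: = 128 + 57 = 185

185


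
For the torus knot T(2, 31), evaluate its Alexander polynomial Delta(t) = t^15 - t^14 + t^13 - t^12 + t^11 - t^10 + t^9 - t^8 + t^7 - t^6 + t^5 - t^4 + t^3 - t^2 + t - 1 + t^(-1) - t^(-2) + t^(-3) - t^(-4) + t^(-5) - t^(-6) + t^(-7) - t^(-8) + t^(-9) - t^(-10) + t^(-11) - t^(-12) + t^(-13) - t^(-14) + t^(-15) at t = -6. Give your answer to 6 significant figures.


Substituting t = -6 into Delta(t) = t^15 - t^14 + t^13 - t^12 + t^11 - t^10 + t^9 - t^8 + t^7 - t^6 + t^5 - t^4 + t^3 - t^2 + t - 1 + t^(-1) - t^(-2) + t^(-3) - t^(-4) + t^(-5) - t^(-6) + t^(-7) - t^(-8) + t^(-9) - t^(-10) + t^(-11) - t^(-12) + t^(-13) - t^(-14) + t^(-15):
Term values: (-470184984576) + (-78364164096) + (-13060694016) + (-2176782336) + (-362797056) + (-60466176) + (-10077696) + (-1679616) + (-279936) + (-46656) + (-7776) + (-1296) + (-216) + (-36) + (-6) + (-1) + (-0.166667) + (-0.0277778) + (-0.00462963) + (-0.000771605) + (-0.000128601) + (-2.14335e-05) + (-3.57225e-06) + (-5.95374e-07) + (-9.9229e-08) + (-1.65382e-08) + (-2.75636e-09) + (-4.59394e-10) + (-7.65656e-11) + (-1.27609e-11) + (-2.12682e-12)
Sum = -5.642219815e+11
Rounded to 6 significant figures: -5.64222e+11

-5.64222e+11


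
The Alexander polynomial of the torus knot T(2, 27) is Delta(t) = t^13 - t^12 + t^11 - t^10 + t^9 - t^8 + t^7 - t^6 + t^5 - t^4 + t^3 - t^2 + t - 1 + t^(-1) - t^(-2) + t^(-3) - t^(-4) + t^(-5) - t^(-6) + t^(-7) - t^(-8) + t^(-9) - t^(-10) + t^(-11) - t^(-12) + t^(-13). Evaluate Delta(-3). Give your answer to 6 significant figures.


Substituting t = -3 into Delta(t) = t^13 - t^12 + t^11 - t^10 + t^9 - t^8 + t^7 - t^6 + t^5 - t^4 + t^3 - t^2 + t - 1 + t^(-1) - t^(-2) + t^(-3) - t^(-4) + t^(-5) - t^(-6) + t^(-7) - t^(-8) + t^(-9) - t^(-10) + t^(-11) - t^(-12) + t^(-13):
Term values: (-1594323) + (-531441) + (-177147) + (-59049) + (-19683) + (-6561) + (-2187) + (-729) + (-243) + (-81) + (-27) + (-9) + (-3) + (-1) + (-0.333333) + (-0.111111) + (-0.037037) + (-0.0123457) + (-0.00411523) + (-0.00137174) + (-0.000457247) + (-0.000152416) + (-5.08053e-05) + (-1.69351e-05) + (-5.64503e-06) + (-1.88168e-06) + (-6.27225e-07)
Sum = -2391484.5
Rounded to 6 significant figures: -2.39148e+06

-2.39148e+06


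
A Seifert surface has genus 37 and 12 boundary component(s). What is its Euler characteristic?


chi = 2 - 2g - b
= 2 - 2*37 - 12
= 2 - 74 - 12 = -84

-84


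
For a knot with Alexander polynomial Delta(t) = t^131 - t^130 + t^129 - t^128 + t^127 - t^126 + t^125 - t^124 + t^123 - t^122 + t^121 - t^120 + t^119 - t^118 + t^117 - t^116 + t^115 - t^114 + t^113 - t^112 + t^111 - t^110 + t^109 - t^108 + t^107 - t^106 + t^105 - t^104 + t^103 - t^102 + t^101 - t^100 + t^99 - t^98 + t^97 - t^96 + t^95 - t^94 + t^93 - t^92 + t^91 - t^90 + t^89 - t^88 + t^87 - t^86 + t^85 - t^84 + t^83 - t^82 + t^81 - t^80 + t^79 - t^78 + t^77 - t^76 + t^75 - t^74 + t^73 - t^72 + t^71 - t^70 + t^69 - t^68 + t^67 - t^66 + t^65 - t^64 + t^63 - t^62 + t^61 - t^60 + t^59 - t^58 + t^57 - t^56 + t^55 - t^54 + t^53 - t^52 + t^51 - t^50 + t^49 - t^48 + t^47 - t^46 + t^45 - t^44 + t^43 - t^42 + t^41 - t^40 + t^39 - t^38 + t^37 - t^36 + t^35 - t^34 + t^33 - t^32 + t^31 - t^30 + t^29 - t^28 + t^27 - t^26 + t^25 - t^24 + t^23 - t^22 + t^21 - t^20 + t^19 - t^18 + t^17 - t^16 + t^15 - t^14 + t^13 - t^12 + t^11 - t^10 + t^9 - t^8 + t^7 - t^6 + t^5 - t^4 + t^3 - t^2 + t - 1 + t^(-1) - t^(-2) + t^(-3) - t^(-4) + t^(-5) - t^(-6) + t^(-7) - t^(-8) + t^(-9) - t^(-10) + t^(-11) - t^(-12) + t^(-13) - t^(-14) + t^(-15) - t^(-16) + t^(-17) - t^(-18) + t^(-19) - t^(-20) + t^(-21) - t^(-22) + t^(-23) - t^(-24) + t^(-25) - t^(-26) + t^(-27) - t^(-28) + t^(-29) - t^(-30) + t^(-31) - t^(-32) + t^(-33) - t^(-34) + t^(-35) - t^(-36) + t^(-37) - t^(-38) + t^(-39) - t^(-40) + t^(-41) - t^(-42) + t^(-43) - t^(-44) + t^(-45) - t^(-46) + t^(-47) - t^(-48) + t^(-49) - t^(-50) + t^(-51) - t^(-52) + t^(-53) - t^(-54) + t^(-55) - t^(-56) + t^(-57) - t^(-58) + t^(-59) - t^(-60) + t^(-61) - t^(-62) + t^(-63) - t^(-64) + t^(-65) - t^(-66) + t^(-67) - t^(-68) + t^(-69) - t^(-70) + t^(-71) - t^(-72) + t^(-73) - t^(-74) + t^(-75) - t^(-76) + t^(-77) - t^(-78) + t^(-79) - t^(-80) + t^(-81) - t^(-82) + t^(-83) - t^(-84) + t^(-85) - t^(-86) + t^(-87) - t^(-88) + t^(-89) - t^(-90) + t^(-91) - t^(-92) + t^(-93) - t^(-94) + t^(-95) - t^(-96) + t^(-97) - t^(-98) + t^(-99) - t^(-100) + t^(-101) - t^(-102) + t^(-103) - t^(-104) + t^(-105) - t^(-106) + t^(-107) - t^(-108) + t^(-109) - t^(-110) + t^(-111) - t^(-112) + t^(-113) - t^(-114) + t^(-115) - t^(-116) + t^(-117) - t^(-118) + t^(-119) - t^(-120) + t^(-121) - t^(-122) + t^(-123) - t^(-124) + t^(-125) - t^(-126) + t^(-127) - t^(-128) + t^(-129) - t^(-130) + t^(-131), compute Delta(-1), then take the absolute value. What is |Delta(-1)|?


Step 1: The polynomial has 263 terms with alternating signs, exponents from 131 down to -131.
Step 2: Substitute t = -1. The i-th term has coefficient (-1)^i and exponent (m-i),
  so its value is (-1)^i * (-1)^(m-i) = (-1)^m = -1 for every i.
Step 3: All 263 terms equal -1, so Delta(-1) = 263 * (-1) = -263
Step 4: |Delta(-1)| = 263

263


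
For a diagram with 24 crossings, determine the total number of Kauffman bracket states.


Each crossing contributes 2 choices (A-smoothing or B-smoothing).
Total states = 2^24 = 16777216

16777216


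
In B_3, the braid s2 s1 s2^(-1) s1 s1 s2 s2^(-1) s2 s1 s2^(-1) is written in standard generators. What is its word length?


The word length counts the number of generators (including inverses).
Listing each generator: s2, s1, s2^(-1), s1, s1, s2, s2^(-1), s2, s1, s2^(-1)
There are 10 generators in this braid word.

10


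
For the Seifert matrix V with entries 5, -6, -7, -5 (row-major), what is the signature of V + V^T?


Step 1: V + V^T = [[10, -13], [-13, -10]]
Step 2: trace = 0, det = -269
Step 3: Discriminant = 0^2 - 4*(-269) = 1076
Step 4: Eigenvalues: 16.4012, -16.4012
Step 5: Signature = (# positive eigenvalues) - (# negative eigenvalues) = 0

0


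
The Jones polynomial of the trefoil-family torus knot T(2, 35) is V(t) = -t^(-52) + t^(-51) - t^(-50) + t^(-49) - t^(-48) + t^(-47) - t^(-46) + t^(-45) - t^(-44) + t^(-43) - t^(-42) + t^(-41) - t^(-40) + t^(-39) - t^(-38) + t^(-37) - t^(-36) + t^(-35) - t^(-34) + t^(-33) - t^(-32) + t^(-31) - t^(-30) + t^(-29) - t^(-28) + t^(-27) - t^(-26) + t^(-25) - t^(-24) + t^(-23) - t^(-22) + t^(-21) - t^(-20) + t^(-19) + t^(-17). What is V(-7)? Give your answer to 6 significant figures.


Substituting t = -7 into V(t) = -t^(-52) + t^(-51) - t^(-50) + t^(-49) - t^(-48) + t^(-47) - t^(-46) + t^(-45) - t^(-44) + t^(-43) - t^(-42) + t^(-41) - t^(-40) + t^(-39) - t^(-38) + t^(-37) - t^(-36) + t^(-35) - t^(-34) + t^(-33) - t^(-32) + t^(-31) - t^(-30) + t^(-29) - t^(-28) + t^(-27) - t^(-26) + t^(-25) - t^(-24) + t^(-23) - t^(-22) + t^(-21) - t^(-20) + t^(-19) + t^(-17):
  (-)t^(-52) = -1.13475e-44
  (+)t^(-51) = -7.94328e-44
  (-)t^(-50) = -5.5603e-43
  (+)t^(-49) = -3.89221e-42
  (-)t^(-48) = -2.72455e-41
  (+)t^(-47) = -1.90718e-40
  (-)t^(-46) = -1.33503e-39
  (+)t^(-45) = -9.34519e-39
  (-)t^(-44) = -6.54163e-38
  (+)t^(-43) = -4.57914e-37
  (-)t^(-42) = -3.2054e-36
  (+)t^(-41) = -2.24378e-35
  (-)t^(-40) = -1.57065e-34
  (+)t^(-39) = -1.09945e-33
  (-)t^(-38) = -7.69617e-33
  (+)t^(-37) = -5.38732e-32
  (-)t^(-36) = -3.77112e-31
  (+)t^(-35) = -2.63979e-30
  (-)t^(-34) = -1.84785e-29
  (+)t^(-33) = -1.29349e-28
  (-)t^(-32) = -9.05446e-28
  (+)t^(-31) = -6.33812e-27
  (-)t^(-30) = -4.43669e-26
  (+)t^(-29) = -3.10568e-25
  (-)t^(-28) = -2.17398e-24
  (+)t^(-27) = -1.52178e-23
  (-)t^(-26) = -1.06525e-22
  (+)t^(-25) = -7.45674e-22
  (-)t^(-24) = -5.21972e-21
  (+)t^(-23) = -3.6538e-20
  (-)t^(-22) = -2.55766e-19
  (+)t^(-21) = -1.79036e-18
  (-)t^(-20) = -1.25325e-17
  (+)t^(-19) = -8.77278e-17
  (+)t^(-17) = -4.29866e-15
Sum = (-1.13475e-44) + (-7.94328e-44) + (-5.5603e-43) + (-3.89221e-42) + (-2.72455e-41) + (-1.90718e-40) + (-1.33503e-39) + (-9.34519e-39) + (-6.54163e-38) + (-4.57914e-37) + (-3.2054e-36) + (-2.24378e-35) + (-1.57065e-34) + (-1.09945e-33) + (-7.69617e-33) + (-5.38732e-32) + (-3.77112e-31) + (-2.63979e-30) + (-1.84785e-29) + (-1.29349e-28) + (-9.05446e-28) + (-6.33812e-27) + (-4.43669e-26) + (-3.10568e-25) + (-2.17398e-24) + (-1.52178e-23) + (-1.06525e-22) + (-7.45674e-22) + (-5.21972e-21) + (-3.6538e-20) + (-2.55766e-19) + (-1.79036e-18) + (-1.25325e-17) + (-8.77278e-17) + (-4.29866e-15)
= -4.401011313e-15
Rounded to 6 significant figures: -4.40101e-15

-4.40101e-15


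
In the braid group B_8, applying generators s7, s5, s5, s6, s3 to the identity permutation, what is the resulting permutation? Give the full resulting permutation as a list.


Starting with identity [1, 2, 3, 4, 5, 6, 7, 8].
Apply generators in sequence:
  After s7: [1, 2, 3, 4, 5, 6, 8, 7]
  After s5: [1, 2, 3, 4, 6, 5, 8, 7]
  After s5: [1, 2, 3, 4, 5, 6, 8, 7]
  After s6: [1, 2, 3, 4, 5, 8, 6, 7]
  After s3: [1, 2, 4, 3, 5, 8, 6, 7]
Final permutation: [1, 2, 4, 3, 5, 8, 6, 7]

[1, 2, 4, 3, 5, 8, 6, 7]


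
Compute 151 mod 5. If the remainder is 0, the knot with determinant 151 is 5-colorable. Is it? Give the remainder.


Step 1: A knot is p-colorable if and only if p divides its determinant.
Step 2: Compute 151 mod 5.
151 = 30 * 5 + 1
Step 3: 151 mod 5 = 1
Step 4: The knot is 5-colorable: no

1


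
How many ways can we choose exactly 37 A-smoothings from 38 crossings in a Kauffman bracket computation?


We choose which 37 of 38 crossings get A-smoothings.
C(38, 37) = 38! / (37! * 1!)
= 38

38


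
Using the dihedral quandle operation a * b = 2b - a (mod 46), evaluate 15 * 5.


15 * 5 = 2*5 - 15 mod 46
= 10 - 15 mod 46
= -5 mod 46 = 41

41


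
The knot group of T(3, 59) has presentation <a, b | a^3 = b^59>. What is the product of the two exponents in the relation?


The relation is a^3 = b^59.
Product of exponents = 3 * 59
= 177

177


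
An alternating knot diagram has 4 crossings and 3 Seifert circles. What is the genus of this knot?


For alternating knots, g = (c - s + 1)/2.
= (4 - 3 + 1)/2
= 2/2 = 1

1


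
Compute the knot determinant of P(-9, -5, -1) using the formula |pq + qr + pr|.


Step 1: Compute pq + qr + pr.
pq = (-9)*(-5) = 45
qr = (-5)*(-1) = 5
pr = (-9)*(-1) = 9
pq + qr + pr = 45 + 5 + 9 = 59
Step 2: Take absolute value.
det(P(-9,-5,-1)) = |59| = 59

59


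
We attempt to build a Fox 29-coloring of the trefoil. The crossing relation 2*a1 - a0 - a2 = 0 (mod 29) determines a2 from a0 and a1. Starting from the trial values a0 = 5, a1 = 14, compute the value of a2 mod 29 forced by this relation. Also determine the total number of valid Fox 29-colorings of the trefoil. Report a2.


Step 1: Apply the given crossing relation 2*a1 - a0 - a2 = 0 (mod 29).
  a2 = 2*a1 - a0 mod 29
  a2 = 2*14 - 5 mod 29
  a2 = 28 - 5 mod 29
  a2 = 23 mod 29 = 23
Step 2: The trefoil has determinant 3.
  Number of Fox p-colorings (p prime) is p^2 if p = 3, else p.
  Since 29 does not divide 3, only trivial (constant) colorings exist.
  (So the trial a0 = 5, a1 = 14 with a0 != a1 does NOT extend to a valid coloring of the whole trefoil: the other two crossing relations require 3*(a1 - a0) = 0 (mod 29), which fails.)
  Total colorings = 29
Step 3: a2 = 23, total Fox 29-colorings = 29

23


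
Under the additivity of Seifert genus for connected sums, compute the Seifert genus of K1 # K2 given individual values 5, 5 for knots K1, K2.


The Seifert genus is additive under connected sum.
Seifert genus(K1 # K2) = (5) + (5)
= 10

10


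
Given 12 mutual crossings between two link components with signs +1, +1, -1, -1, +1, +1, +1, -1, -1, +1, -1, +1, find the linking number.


Step 1: Count positive crossings: 7
Step 2: Count negative crossings: 5
Step 3: Sum of signs = 7 - 5 = 2
Step 4: Linking number = sum/2 = 2/2 = 1

1


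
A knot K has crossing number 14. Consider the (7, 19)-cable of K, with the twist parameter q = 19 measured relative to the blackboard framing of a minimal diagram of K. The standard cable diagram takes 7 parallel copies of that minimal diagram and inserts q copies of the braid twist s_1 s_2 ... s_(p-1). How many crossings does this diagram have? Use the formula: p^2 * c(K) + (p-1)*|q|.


Step 1: Each of the c(K) crossings of the companion diagram becomes p*p = p^2 crossings among the p parallel strands, and each of the |q| twists s_1 s_2 ... s_(p-1) adds (p-1) crossings.
  Crossings = p^2 * c(K) + (p-1)*|q|
Step 2: = 7^2 * 14 + (7-1)*19
Step 3: = 49*14 + 6*19
Step 4: = 686 + 114 = 800

800


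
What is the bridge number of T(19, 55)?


The bridge number of T(p,q) is min(p,q).
min(19, 55) = 19

19


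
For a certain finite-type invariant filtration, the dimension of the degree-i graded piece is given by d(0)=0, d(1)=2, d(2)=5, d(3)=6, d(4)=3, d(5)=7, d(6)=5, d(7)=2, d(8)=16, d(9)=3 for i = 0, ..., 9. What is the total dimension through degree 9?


Total dimension = d(0) + d(1) + ... + d(9)
= 0 + 2 + 5 + 6 + 3 + 7 + 5 + 2 + 16 + 3
= 49

49


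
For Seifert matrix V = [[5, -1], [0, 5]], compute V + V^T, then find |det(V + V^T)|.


Step 1: Form V + V^T where V = [[5, -1], [0, 5]]
  V^T = [[5, 0], [-1, 5]]
  V + V^T = [[10, -1], [-1, 10]]
Step 2: det(V + V^T) = 10*10 - (-1)*(-1)
  = 100 - 1 = 99
Step 3: Knot determinant = |det(V + V^T)| = |99| = 99

99


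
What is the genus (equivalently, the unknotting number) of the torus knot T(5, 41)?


For a torus knot T(p,q), both the unknotting number and genus equal (p-1)(q-1)/2.
= (5-1)(41-1)/2
= 4*40/2
= 160/2 = 80

80


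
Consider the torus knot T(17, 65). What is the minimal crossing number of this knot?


For a torus knot T(p, q) with gcd(p,q)=1,
the crossing number is min(p*(q-1), q*(p-1)).
p*(q-1) = 17*64 = 1088
q*(p-1) = 65*16 = 1040
min(1088, 1040) = 1040

1040


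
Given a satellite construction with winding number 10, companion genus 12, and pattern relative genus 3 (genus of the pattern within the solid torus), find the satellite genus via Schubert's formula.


Schubert: g(satellite) = g_rel(pattern) + |winding| * g(companion),
where g_rel(pattern) is the genus of the pattern relative to the solid torus.
= 3 + 10 * 12
= 3 + 120 = 123

123


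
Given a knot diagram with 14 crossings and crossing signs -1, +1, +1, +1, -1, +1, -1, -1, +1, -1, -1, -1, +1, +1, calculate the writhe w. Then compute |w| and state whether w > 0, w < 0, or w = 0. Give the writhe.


Step 1: Count positive crossings (+1).
Positive crossings: 7
Step 2: Count negative crossings (-1).
Negative crossings: 7
Step 3: Writhe = (positive) - (negative)
w = 7 - 7 = 0
Step 4: |w| = 0, and w is zero

0


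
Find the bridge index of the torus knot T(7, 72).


The bridge number of T(p,q) is min(p,q).
min(7, 72) = 7

7


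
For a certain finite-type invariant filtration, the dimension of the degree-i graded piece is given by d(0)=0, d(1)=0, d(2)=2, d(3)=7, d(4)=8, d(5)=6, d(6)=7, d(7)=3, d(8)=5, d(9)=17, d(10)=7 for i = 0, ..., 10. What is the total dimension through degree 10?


Total dimension = d(0) + d(1) + ... + d(10)
= 0 + 0 + 2 + 7 + 8 + 6 + 7 + 3 + 5 + 17 + 7
= 62

62


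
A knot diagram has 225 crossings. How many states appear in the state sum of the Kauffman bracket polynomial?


Each crossing contributes 2 choices (A-smoothing or B-smoothing).
Total states = 2^225 = 53919893334301279589334030174039261347274288845081144962207220498432

53919893334301279589334030174039261347274288845081144962207220498432


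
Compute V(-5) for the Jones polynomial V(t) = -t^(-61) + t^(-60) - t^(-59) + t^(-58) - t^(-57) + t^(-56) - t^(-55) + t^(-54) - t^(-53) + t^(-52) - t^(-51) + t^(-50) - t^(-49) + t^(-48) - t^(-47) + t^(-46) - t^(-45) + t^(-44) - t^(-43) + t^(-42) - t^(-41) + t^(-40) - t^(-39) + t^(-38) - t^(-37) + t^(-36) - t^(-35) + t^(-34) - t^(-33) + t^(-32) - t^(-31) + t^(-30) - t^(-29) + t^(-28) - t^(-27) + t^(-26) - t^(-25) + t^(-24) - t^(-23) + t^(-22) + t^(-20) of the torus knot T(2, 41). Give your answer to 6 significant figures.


Substituting t = -5 into V(t) = -t^(-61) + t^(-60) - t^(-59) + t^(-58) - t^(-57) + t^(-56) - t^(-55) + t^(-54) - t^(-53) + t^(-52) - t^(-51) + t^(-50) - t^(-49) + t^(-48) - t^(-47) + t^(-46) - t^(-45) + t^(-44) - t^(-43) + t^(-42) - t^(-41) + t^(-40) - t^(-39) + t^(-38) - t^(-37) + t^(-36) - t^(-35) + t^(-34) - t^(-33) + t^(-32) - t^(-31) + t^(-30) - t^(-29) + t^(-28) - t^(-27) + t^(-26) - t^(-25) + t^(-24) - t^(-23) + t^(-22) + t^(-20):
  (-)t^(-61) = 2.30584e-43
  (+)t^(-60) = 1.15292e-42
  (-)t^(-59) = 5.76461e-42
  (+)t^(-58) = 2.8823e-41
  (-)t^(-57) = 1.44115e-40
  (+)t^(-56) = 7.20576e-40
  (-)t^(-55) = 3.60288e-39
  (+)t^(-54) = 1.80144e-38
  (-)t^(-53) = 9.0072e-38
  (+)t^(-52) = 4.5036e-37
  (-)t^(-51) = 2.2518e-36
  (+)t^(-50) = 1.1259e-35
  (-)t^(-49) = 5.6295e-35
  (+)t^(-48) = 2.81475e-34
  (-)t^(-47) = 1.40737e-33
  (+)t^(-46) = 7.03687e-33
  (-)t^(-45) = 3.51844e-32
  (+)t^(-44) = 1.75922e-31
  (-)t^(-43) = 8.79609e-31
  (+)t^(-42) = 4.39805e-30
  (-)t^(-41) = 2.19902e-29
  (+)t^(-40) = 1.09951e-28
  (-)t^(-39) = 5.49756e-28
  (+)t^(-38) = 2.74878e-27
  (-)t^(-37) = 1.37439e-26
  (+)t^(-36) = 6.87195e-26
  (-)t^(-35) = 3.43597e-25
  (+)t^(-34) = 1.71799e-24
  (-)t^(-33) = 8.58993e-24
  (+)t^(-32) = 4.29497e-23
  (-)t^(-31) = 2.14748e-22
  (+)t^(-30) = 1.07374e-21
  (-)t^(-29) = 5.36871e-21
  (+)t^(-28) = 2.68435e-20
  (-)t^(-27) = 1.34218e-19
  (+)t^(-26) = 6.71089e-19
  (-)t^(-25) = 3.35544e-18
  (+)t^(-24) = 1.67772e-17
  (-)t^(-23) = 8.38861e-17
  (+)t^(-22) = 4.1943e-16
  (+)t^(-20) = 1.04858e-14
Sum = (2.30584e-43) + (1.15292e-42) + (5.76461e-42) + (2.8823e-41) + (1.44115e-40) + (7.20576e-40) + (3.60288e-39) + (1.80144e-38) + (9.0072e-38) + (4.5036e-37) + (2.2518e-36) + (1.1259e-35) + (5.6295e-35) + (2.81475e-34) + (1.40737e-33) + (7.03687e-33) + (3.51844e-32) + (1.75922e-31) + (8.79609e-31) + (4.39805e-30) + (2.19902e-29) + (1.09951e-28) + (5.49756e-28) + (2.74878e-27) + (1.37439e-26) + (6.87195e-26) + (3.43597e-25) + (1.71799e-24) + (8.58993e-24) + (4.29497e-23) + (2.14748e-22) + (1.07374e-21) + (5.36871e-21) + (2.68435e-20) + (1.34218e-19) + (6.71089e-19) + (3.35544e-18) + (1.67772e-17) + (8.38861e-17) + (4.1943e-16) + (1.04858e-14)
= 1.1010048e-14
Rounded to 6 significant figures: 1.101e-14

1.101e-14


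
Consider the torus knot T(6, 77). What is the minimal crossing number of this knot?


For a torus knot T(p, q) with gcd(p,q)=1,
the crossing number is min(p*(q-1), q*(p-1)).
p*(q-1) = 6*76 = 456
q*(p-1) = 77*5 = 385
min(456, 385) = 385

385


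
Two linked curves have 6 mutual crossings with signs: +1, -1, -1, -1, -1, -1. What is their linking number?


Step 1: Count positive crossings: 1
Step 2: Count negative crossings: 5
Step 3: Sum of signs = 1 - 5 = -4
Step 4: Linking number = sum/2 = -4/2 = -2

-2


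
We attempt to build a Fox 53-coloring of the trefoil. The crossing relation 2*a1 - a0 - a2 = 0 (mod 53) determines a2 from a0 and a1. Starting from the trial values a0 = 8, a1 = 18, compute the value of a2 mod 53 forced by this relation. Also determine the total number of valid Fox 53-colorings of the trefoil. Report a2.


Step 1: Apply the given crossing relation 2*a1 - a0 - a2 = 0 (mod 53).
  a2 = 2*a1 - a0 mod 53
  a2 = 2*18 - 8 mod 53
  a2 = 36 - 8 mod 53
  a2 = 28 mod 53 = 28
Step 2: The trefoil has determinant 3.
  Number of Fox p-colorings (p prime) is p^2 if p = 3, else p.
  Since 53 does not divide 3, only trivial (constant) colorings exist.
  (So the trial a0 = 8, a1 = 18 with a0 != a1 does NOT extend to a valid coloring of the whole trefoil: the other two crossing relations require 3*(a1 - a0) = 0 (mod 53), which fails.)
  Total colorings = 53
Step 3: a2 = 28, total Fox 53-colorings = 53

28


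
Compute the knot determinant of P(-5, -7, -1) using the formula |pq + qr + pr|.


Step 1: Compute pq + qr + pr.
pq = (-5)*(-7) = 35
qr = (-7)*(-1) = 7
pr = (-5)*(-1) = 5
pq + qr + pr = 35 + 7 + 5 = 47
Step 2: Take absolute value.
det(P(-5,-7,-1)) = |47| = 47

47


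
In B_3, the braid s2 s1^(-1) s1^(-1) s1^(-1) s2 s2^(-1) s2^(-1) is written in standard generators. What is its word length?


The word length counts the number of generators (including inverses).
Listing each generator: s2, s1^(-1), s1^(-1), s1^(-1), s2, s2^(-1), s2^(-1)
There are 7 generators in this braid word.

7


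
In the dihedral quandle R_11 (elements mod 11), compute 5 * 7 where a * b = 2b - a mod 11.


5 * 7 = 2*7 - 5 mod 11
= 14 - 5 mod 11
= 9 mod 11 = 9

9


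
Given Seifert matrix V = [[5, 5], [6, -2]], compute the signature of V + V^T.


Step 1: V + V^T = [[10, 11], [11, -4]]
Step 2: trace = 6, det = -161
Step 3: Discriminant = 6^2 - 4*(-161) = 680
Step 4: Eigenvalues: 16.0384, -10.0384
Step 5: Signature = (# positive eigenvalues) - (# negative eigenvalues) = 0

0


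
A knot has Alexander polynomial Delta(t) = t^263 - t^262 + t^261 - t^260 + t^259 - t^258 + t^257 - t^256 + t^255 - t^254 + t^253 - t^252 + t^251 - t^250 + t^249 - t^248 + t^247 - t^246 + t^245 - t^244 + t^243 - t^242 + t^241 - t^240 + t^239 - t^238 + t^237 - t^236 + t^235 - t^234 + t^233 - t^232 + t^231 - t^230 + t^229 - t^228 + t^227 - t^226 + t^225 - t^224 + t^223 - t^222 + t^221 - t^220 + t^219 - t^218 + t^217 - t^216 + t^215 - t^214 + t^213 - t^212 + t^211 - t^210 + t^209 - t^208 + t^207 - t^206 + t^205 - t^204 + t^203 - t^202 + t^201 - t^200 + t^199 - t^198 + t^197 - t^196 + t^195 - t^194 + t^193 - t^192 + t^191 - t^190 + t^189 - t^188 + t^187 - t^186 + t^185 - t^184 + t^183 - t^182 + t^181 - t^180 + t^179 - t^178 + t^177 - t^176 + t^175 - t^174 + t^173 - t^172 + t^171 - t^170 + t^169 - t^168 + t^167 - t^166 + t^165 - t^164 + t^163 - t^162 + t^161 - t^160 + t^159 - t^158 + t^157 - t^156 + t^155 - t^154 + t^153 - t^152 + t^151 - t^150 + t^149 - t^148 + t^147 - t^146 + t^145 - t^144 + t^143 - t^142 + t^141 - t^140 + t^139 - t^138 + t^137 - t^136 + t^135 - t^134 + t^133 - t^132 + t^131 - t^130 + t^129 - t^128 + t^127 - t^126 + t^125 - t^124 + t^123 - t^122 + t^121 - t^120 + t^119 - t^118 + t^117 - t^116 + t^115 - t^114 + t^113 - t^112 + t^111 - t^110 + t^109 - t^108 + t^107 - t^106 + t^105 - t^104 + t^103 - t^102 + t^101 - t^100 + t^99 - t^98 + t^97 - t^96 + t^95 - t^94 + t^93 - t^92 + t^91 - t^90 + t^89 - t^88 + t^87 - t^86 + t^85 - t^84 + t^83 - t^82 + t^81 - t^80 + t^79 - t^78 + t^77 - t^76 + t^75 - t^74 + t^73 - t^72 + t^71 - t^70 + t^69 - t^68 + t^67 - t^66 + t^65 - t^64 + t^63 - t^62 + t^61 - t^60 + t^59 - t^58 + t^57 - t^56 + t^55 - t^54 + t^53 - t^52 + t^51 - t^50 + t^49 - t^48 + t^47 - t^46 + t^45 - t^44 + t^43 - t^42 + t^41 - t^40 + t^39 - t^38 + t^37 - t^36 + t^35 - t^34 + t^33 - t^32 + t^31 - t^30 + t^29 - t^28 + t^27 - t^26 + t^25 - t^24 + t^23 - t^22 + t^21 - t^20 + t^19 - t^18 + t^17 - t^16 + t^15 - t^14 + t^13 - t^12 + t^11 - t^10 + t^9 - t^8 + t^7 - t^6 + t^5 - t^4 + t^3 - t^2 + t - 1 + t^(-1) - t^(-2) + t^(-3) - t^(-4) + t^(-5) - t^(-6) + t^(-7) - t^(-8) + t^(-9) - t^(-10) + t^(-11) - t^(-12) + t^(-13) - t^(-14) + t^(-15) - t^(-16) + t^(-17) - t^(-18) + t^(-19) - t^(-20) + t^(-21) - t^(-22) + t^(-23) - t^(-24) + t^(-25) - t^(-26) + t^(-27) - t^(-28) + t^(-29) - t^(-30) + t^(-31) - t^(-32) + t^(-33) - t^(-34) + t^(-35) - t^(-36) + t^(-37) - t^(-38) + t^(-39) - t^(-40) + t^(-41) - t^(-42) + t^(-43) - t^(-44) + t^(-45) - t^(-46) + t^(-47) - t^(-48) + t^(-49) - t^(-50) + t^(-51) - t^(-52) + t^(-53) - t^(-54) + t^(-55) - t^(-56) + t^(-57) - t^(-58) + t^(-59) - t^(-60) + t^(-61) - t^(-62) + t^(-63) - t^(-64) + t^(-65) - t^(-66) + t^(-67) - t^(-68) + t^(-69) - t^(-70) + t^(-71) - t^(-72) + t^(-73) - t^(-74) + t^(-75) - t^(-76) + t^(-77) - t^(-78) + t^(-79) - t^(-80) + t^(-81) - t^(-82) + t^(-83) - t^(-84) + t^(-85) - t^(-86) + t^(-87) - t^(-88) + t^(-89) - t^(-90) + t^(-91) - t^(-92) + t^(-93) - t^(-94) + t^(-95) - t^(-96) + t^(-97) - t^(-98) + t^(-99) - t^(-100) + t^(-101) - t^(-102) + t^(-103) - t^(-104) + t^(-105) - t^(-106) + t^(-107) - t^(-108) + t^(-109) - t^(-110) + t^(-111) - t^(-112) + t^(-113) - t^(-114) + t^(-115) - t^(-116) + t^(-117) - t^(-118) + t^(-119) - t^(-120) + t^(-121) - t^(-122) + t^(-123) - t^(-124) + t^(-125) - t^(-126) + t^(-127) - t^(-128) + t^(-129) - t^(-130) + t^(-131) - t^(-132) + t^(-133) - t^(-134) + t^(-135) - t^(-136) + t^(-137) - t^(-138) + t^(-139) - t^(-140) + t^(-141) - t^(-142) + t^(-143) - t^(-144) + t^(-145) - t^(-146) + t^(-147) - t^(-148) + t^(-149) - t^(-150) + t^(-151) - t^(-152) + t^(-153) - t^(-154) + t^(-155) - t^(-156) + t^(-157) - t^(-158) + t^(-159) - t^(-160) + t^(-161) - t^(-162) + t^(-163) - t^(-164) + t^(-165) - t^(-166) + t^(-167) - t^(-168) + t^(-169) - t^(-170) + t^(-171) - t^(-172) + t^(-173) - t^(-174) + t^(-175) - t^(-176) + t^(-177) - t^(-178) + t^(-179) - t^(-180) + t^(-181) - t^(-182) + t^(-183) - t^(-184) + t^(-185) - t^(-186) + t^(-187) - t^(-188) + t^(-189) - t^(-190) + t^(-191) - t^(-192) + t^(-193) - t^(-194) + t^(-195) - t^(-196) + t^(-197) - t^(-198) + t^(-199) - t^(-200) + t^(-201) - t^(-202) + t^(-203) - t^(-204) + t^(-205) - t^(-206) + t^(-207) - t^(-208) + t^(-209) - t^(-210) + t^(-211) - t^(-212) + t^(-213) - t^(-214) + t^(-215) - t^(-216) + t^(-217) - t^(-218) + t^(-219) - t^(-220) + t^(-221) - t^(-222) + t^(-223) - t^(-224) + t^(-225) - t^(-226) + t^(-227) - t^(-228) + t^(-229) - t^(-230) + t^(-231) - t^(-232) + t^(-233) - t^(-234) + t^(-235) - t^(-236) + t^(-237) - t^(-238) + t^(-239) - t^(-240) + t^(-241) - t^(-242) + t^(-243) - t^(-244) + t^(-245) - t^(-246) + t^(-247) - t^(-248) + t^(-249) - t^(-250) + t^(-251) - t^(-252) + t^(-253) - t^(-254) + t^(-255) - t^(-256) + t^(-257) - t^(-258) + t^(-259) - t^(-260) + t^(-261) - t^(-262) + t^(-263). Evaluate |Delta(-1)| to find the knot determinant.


Step 1: The polynomial has 527 terms with alternating signs, exponents from 263 down to -263.
Step 2: Substitute t = -1. The i-th term has coefficient (-1)^i and exponent (m-i),
  so its value is (-1)^i * (-1)^(m-i) = (-1)^m = -1 for every i.
Step 3: All 527 terms equal -1, so Delta(-1) = 527 * (-1) = -527
Step 4: |Delta(-1)| = 527

527


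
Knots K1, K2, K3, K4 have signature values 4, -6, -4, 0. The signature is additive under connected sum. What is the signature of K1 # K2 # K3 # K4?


The signature is additive under connected sum.
signature(K1 # K2 # K3 # K4) = (4) + (-6) + (-4) + (0)
= -6

-6


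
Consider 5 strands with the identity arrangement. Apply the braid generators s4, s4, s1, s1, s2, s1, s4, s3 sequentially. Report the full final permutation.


Starting with identity [1, 2, 3, 4, 5].
Apply generators in sequence:
  After s4: [1, 2, 3, 5, 4]
  After s4: [1, 2, 3, 4, 5]
  After s1: [2, 1, 3, 4, 5]
  After s1: [1, 2, 3, 4, 5]
  After s2: [1, 3, 2, 4, 5]
  After s1: [3, 1, 2, 4, 5]
  After s4: [3, 1, 2, 5, 4]
  After s3: [3, 1, 5, 2, 4]
Final permutation: [3, 1, 5, 2, 4]

[3, 1, 5, 2, 4]


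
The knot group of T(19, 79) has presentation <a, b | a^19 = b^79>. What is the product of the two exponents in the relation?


The relation is a^19 = b^79.
Product of exponents = 19 * 79
= 1501

1501


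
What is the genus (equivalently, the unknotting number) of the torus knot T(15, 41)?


For a torus knot T(p,q), both the unknotting number and genus equal (p-1)(q-1)/2.
= (15-1)(41-1)/2
= 14*40/2
= 560/2 = 280

280


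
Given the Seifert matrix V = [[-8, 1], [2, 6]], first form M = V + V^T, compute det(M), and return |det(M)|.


Step 1: Form V + V^T where V = [[-8, 1], [2, 6]]
  V^T = [[-8, 2], [1, 6]]
  V + V^T = [[-16, 3], [3, 12]]
Step 2: det(V + V^T) = (-16)*12 - 3*3
  = -192 - 9 = -201
Step 3: Knot determinant = |det(V + V^T)| = |-201| = 201

201


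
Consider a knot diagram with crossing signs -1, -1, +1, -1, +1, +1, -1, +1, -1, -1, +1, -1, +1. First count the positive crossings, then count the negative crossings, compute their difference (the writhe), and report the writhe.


Step 1: Count positive crossings (+1).
Positive crossings: 6
Step 2: Count negative crossings (-1).
Negative crossings: 7
Step 3: Writhe = (positive) - (negative)
w = 6 - 7 = -1
Step 4: |w| = 1, and w is negative

-1


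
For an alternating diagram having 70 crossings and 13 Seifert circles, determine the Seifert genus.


For alternating knots, g = (c - s + 1)/2.
= (70 - 13 + 1)/2
= 58/2 = 29

29


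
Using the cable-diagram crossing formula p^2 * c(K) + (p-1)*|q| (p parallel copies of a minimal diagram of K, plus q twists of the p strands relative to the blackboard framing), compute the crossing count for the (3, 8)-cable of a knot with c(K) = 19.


Step 1: Each of the c(K) crossings of the companion diagram becomes p*p = p^2 crossings among the p parallel strands, and each of the |q| twists s_1 s_2 ... s_(p-1) adds (p-1) crossings.
  Crossings = p^2 * c(K) + (p-1)*|q|
Step 2: = 3^2 * 19 + (3-1)*8
Step 3: = 9*19 + 2*8
Step 4: = 171 + 16 = 187

187


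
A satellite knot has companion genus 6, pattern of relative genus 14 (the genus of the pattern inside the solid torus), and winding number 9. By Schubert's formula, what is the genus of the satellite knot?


Schubert: g(satellite) = g_rel(pattern) + |winding| * g(companion),
where g_rel(pattern) is the genus of the pattern relative to the solid torus.
= 14 + 9 * 6
= 14 + 54 = 68

68


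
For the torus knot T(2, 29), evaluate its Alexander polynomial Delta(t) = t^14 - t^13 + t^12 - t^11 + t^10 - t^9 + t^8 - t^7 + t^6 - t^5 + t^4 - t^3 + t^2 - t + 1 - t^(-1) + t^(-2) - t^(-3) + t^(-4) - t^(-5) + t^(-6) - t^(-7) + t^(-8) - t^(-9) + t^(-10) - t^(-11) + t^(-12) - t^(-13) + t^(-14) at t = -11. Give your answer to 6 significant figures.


Substituting t = -11 into Delta(t) = t^14 - t^13 + t^12 - t^11 + t^10 - t^9 + t^8 - t^7 + t^6 - t^5 + t^4 - t^3 + t^2 - t + 1 - t^(-1) + t^(-2) - t^(-3) + t^(-4) - t^(-5) + t^(-6) - t^(-7) + t^(-8) - t^(-9) + t^(-10) - t^(-11) + t^(-12) - t^(-13) + t^(-14):
Term values: (379749833583241) + (34522712143931) + (3138428376721) + (285311670611) + (25937424601) + (2357947691) + (214358881) + (19487171) + (1771561) + (161051) + (14641) + (1331) + (121) + (11) + (1) + (0.0909091) + (0.00826446) + (0.000751315) + (6.83013e-05) + (6.20921e-06) + (5.64474e-07) + (5.13158e-08) + (4.66507e-09) + (4.24098e-10) + (3.85543e-11) + (3.50494e-12) + (3.18631e-13) + (2.89664e-14) + (2.63331e-15)
Sum = 4.177248169e+14
Rounded to 6 significant figures: 4.17725e+14

4.17725e+14


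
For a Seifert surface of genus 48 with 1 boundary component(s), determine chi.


chi = 2 - 2g - b
= 2 - 2*48 - 1
= 2 - 96 - 1 = -95

-95


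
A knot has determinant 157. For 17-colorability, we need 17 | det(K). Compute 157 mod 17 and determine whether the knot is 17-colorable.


Step 1: A knot is p-colorable if and only if p divides its determinant.
Step 2: Compute 157 mod 17.
157 = 9 * 17 + 4
Step 3: 157 mod 17 = 4
Step 4: The knot is 17-colorable: no

4


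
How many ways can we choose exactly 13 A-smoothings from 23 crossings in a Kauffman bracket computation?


We choose which 13 of 23 crossings get A-smoothings.
C(23, 13) = 23! / (13! * 10!)
= 1144066

1144066


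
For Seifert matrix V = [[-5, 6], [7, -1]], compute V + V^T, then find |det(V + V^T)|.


Step 1: Form V + V^T where V = [[-5, 6], [7, -1]]
  V^T = [[-5, 7], [6, -1]]
  V + V^T = [[-10, 13], [13, -2]]
Step 2: det(V + V^T) = (-10)*(-2) - 13*13
  = 20 - 169 = -149
Step 3: Knot determinant = |det(V + V^T)| = |-149| = 149

149


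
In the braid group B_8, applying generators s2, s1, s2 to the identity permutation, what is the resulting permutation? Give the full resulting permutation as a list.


Starting with identity [1, 2, 3, 4, 5, 6, 7, 8].
Apply generators in sequence:
  After s2: [1, 3, 2, 4, 5, 6, 7, 8]
  After s1: [3, 1, 2, 4, 5, 6, 7, 8]
  After s2: [3, 2, 1, 4, 5, 6, 7, 8]
Final permutation: [3, 2, 1, 4, 5, 6, 7, 8]

[3, 2, 1, 4, 5, 6, 7, 8]


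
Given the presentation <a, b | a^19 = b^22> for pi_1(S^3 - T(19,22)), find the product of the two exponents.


The relation is a^19 = b^22.
Product of exponents = 19 * 22
= 418

418
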